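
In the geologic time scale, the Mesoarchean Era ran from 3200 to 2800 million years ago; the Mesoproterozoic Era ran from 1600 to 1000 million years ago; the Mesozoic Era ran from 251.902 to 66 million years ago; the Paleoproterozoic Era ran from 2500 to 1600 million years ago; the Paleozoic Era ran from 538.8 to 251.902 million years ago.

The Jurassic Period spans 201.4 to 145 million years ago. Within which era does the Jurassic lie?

The Jurassic (201.4–145 Ma) lies entirely within 251.902–66 Ma, the Mesozoic Era.

Mesozoic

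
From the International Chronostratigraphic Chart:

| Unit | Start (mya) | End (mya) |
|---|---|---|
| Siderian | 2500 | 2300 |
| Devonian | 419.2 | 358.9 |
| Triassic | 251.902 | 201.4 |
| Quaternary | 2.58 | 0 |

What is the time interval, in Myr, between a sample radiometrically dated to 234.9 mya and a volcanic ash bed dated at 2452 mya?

2217.1 million years

2452 − 234.9 = 2217.1 million years.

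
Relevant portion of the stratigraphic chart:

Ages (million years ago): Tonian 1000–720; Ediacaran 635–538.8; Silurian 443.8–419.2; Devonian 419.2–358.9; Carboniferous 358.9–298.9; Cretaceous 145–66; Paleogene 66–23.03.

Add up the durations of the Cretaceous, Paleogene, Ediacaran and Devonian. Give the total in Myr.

Duration is start − end for each: (145 − 66) + (66 − 23.03) + (635 − 538.8) + (419.2 − 358.9).
That is 79 + 42.97 + 96.2 + 60.3, which totals 278.47 million years.

278.47 million years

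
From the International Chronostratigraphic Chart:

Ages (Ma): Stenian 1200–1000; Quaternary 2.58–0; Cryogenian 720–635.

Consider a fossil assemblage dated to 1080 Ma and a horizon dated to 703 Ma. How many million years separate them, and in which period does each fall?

Elapsed time: 1080 − 703 = 377 Myr.
1080 Ma lies within 1200–1000 Ma: Stenian.
703 Ma lies within 720–635 Ma: Cryogenian.

377 million years apart; the first in the Stenian, the second in the Cryogenian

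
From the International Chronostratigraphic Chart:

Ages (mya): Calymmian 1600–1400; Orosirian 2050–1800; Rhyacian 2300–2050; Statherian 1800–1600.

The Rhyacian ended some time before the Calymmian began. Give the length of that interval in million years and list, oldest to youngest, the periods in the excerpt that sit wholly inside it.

450 million years; Orosirian, Statherian

The Rhyacian closes at 2050 Ma and the Calymmian opens at 1600 Ma, so the interval is 2050 − 1600 = 450 Myr.
A period fits inside if it starts at or after 2050 Ma and ends at or before 1600 Ma; oldest first that gives Orosirian, Statherian.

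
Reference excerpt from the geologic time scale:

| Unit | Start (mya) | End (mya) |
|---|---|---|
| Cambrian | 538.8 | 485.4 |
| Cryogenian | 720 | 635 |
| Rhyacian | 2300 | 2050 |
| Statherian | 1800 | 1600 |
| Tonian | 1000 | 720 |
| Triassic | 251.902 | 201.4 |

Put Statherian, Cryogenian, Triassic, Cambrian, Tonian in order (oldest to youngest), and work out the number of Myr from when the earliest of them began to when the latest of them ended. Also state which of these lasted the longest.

Statherian, Tonian, Cryogenian, Cambrian, Triassic; total span 1598.6 Myr; longest is Tonian

Start ages (Ma): Statherian 1800, Tonian 1000, Cryogenian 720, Cambrian 538.8, Triassic 251.902.
Ordered oldest to youngest: Statherian, Tonian, Cryogenian, Cambrian, Triassic.
Span = 1800 − 201.4 = 1598.6 Myr.
Durations: Cambrian 53.4, Statherian 200, Triassic 50.502, Cryogenian 85, Tonian 280 → longest is Tonian (280 Myr).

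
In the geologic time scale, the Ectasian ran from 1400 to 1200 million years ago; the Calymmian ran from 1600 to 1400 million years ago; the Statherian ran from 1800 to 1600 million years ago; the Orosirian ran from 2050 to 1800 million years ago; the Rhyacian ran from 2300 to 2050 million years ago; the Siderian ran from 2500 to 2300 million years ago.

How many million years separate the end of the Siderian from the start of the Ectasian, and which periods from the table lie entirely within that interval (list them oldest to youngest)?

End of Siderian = 2300 Ma; start of Ectasian = 1400 Ma.
Gap = 2300 − 1400 = 900 Myr.
Periods wholly inside 2300–1400 Ma: Rhyacian (2300–2050), Orosirian (2050–1800), Statherian (1800–1600), Calymmian (1600–1400).

900 million years; Rhyacian, Orosirian, Statherian, Calymmian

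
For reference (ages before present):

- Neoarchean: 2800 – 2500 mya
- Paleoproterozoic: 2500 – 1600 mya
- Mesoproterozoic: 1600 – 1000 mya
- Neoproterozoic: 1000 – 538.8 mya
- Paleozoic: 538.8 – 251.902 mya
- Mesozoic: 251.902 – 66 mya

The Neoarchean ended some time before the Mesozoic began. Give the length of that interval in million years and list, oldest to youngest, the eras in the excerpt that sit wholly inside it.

2248.098 million years; Paleoproterozoic, Mesoproterozoic, Neoproterozoic, Paleozoic

The Neoarchean closes at 2500 Ma and the Mesozoic opens at 251.902 Ma, so the interval is 2500 − 251.902 = 2248.098 Myr.
An era fits inside if it starts at or after 2500 Ma and ends at or before 251.902 Ma; oldest first that gives Paleoproterozoic, Mesoproterozoic, Neoproterozoic, Paleozoic.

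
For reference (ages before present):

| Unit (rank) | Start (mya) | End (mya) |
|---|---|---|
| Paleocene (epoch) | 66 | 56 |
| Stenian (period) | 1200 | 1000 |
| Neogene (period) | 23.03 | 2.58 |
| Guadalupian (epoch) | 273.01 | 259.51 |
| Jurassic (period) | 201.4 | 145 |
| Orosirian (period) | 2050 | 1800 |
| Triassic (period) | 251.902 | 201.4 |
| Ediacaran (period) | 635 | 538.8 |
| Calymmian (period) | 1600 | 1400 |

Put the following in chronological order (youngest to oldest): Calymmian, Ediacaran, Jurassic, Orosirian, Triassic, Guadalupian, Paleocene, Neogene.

The oldest of these is Orosirian (starts 2050 Ma) and the youngest is Neogene (ends 2.58 Ma).
In between, by decreasing start age: Calymmian (1600), Ediacaran (635), Guadalupian (273.01), Triassic (251.902), Jurassic (201.4), Paleocene (66).
Listing youngest first means reversing that sequence.

Neogene → Paleocene → Jurassic → Triassic → Guadalupian → Ediacaran → Calymmian → Orosirian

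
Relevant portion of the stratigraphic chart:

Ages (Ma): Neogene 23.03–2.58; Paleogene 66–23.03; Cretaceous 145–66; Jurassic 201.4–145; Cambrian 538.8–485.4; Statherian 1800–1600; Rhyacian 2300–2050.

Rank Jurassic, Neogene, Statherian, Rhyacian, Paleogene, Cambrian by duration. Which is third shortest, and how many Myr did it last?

Durations: Jurassic 56.4; Neogene 20.45; Statherian 200; Rhyacian 250; Paleogene 42.97; Cambrian 53.4 Myr.
Sorted shortest-first: Neogene (20.45), Paleogene (42.97), Cambrian (53.4), Jurassic (56.4), Statherian (200), Rhyacian (250).
The third shortest is Cambrian at 53.4 Myr.

Cambrian, 53.4 million years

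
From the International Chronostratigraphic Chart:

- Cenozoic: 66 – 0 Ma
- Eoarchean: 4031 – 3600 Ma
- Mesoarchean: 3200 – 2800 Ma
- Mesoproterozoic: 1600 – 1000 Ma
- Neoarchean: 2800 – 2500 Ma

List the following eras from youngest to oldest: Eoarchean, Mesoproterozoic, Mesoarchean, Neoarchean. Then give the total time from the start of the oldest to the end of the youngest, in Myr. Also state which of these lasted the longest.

Mesoproterozoic → Neoarchean → Mesoarchean → Eoarchean; total span 3031 Myr; longest is Mesoproterozoic

Start ages (Ma): Eoarchean 4031, Mesoarchean 3200, Neoarchean 2800, Mesoproterozoic 1600.
Ordered youngest to oldest: Mesoproterozoic, Neoarchean, Mesoarchean, Eoarchean.
Span = 4031 − 1000 = 3031 Myr.
Durations: Mesoproterozoic 600, Neoarchean 300, Eoarchean 431, Mesoarchean 400 → longest is Mesoproterozoic (600 Myr).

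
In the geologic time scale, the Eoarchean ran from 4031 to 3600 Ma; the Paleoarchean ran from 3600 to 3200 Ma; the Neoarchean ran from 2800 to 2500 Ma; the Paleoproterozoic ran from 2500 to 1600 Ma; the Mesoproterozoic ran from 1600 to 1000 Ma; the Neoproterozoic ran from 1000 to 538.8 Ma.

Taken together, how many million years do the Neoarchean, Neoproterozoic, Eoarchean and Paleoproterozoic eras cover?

2092.2 million years

Duration is start − end for each: (2800 − 2500) + (1000 − 538.8) + (4031 − 3600) + (2500 − 1600).
That is 300 + 461.2 + 431 + 900, which totals 2092.2 million years.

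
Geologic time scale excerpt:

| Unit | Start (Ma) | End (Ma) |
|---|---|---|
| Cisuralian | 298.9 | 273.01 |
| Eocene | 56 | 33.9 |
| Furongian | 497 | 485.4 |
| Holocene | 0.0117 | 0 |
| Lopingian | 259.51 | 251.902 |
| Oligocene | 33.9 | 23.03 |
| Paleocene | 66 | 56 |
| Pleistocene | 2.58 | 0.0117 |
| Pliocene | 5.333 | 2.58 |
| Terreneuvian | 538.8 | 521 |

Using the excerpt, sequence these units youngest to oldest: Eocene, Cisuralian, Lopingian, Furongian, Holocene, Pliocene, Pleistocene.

Holocene, then Pleistocene, then Pliocene, then Eocene, then Lopingian, then Cisuralian, then Furongian

Read off each span (Ma): Eocene 56–33.9; Cisuralian 298.9–273.01; Lopingian 259.51–251.902; Furongian 497–485.4; Holocene 0.0117–0; Pliocene 5.333–2.58; Pleistocene 2.58–0.0117.
Larger Ma is older, so oldest→youngest is Furongian, Cisuralian, Lopingian, Eocene, Pliocene, Pleistocene, Holocene; reverse it for youngest→oldest.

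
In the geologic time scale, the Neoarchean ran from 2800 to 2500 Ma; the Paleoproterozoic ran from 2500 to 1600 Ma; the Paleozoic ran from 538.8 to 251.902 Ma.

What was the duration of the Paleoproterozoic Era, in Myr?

900 million years

2500 − 1600 = 900 million years.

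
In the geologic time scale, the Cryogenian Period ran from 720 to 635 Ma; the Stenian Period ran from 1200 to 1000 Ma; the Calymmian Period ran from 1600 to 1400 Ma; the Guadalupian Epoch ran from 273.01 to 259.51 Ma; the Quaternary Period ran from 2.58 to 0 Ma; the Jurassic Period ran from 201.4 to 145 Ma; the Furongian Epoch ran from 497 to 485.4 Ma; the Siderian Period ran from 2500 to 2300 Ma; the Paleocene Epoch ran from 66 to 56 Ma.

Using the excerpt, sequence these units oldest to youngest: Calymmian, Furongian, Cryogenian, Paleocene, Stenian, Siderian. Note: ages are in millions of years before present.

Read off each span (Ma): Calymmian 1600–1400; Furongian 497–485.4; Cryogenian 720–635; Paleocene 66–56; Stenian 1200–1000; Siderian 2500–2300.
Larger Ma is older, so oldest→youngest is Siderian, Calymmian, Stenian, Cryogenian, Furongian, Paleocene.

Siderian, then Calymmian, then Stenian, then Cryogenian, then Furongian, then Paleocene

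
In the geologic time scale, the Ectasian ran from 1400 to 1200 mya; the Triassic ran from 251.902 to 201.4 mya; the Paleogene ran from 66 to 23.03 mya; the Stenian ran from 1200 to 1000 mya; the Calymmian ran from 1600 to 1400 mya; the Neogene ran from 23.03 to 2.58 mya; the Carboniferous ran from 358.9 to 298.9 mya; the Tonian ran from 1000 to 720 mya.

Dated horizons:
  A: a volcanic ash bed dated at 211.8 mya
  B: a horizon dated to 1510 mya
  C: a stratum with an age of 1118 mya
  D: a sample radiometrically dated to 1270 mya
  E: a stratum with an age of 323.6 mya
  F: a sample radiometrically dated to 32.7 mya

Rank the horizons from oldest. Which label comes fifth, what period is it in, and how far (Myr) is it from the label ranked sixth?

A, in the Triassic; 179.1 million years to F

Sorted oldest-first by Ma: B (1510), D (1270), C (1118), E (323.6), A (211.8), F (32.7).
The fifth oldest is A at 211.8 Ma, which lies in 251.902–201.4 Ma: the Triassic.
The sixth oldest is F at 32.7 Ma; separation = |211.8 − 32.7| = 179.1 Myr.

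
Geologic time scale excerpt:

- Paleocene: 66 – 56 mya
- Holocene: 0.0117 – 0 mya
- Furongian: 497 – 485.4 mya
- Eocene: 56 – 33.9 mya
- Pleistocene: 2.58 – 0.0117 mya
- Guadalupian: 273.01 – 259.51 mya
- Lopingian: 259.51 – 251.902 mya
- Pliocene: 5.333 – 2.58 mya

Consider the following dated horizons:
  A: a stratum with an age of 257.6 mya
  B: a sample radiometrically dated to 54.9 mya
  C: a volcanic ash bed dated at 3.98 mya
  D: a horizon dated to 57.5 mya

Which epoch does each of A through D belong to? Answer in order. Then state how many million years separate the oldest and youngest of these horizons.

Match each age against the start–end ranges in the excerpt: A = 257.6 Ma → Lopingian (259.51–251.902); B = 54.9 Ma → Eocene (56–33.9); C = 3.98 Ma → Pliocene (5.333–2.58); D = 57.5 Ma → Paleocene (66–56).
The largest age is 257.6 Ma and the smallest is 3.98 Ma; their difference is 253.62 Myr.

A — Lopingian; B — Eocene; C — Pliocene; D — Paleocene; span 253.62 million years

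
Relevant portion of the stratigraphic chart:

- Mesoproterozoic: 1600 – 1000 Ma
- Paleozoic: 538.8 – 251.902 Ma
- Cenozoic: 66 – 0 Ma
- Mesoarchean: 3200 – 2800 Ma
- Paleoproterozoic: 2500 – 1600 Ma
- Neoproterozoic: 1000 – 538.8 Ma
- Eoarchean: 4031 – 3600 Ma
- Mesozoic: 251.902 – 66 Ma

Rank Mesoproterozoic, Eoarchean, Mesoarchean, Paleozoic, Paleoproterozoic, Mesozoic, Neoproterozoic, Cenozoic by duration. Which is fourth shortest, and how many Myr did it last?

Mesoarchean, 400 million years

Start − end for each: Mesoproterozoic 1600 − 1000 = 600; Eoarchean 4031 − 3600 = 431; Mesoarchean 3200 − 2800 = 400; Paleozoic 538.8 − 251.902 = 286.898; Paleoproterozoic 2500 − 1600 = 900; Mesozoic 251.902 − 66 = 185.902; Neoproterozoic 1000 − 538.8 = 461.2; Cenozoic 66 − 0 = 66.
Ranking these from shortest: Cenozoic < Mesozoic < Paleozoic < Mesoarchean < Eoarchean < Neoproterozoic < Mesoproterozoic < Paleoproterozoic.
Position 4 in that ranking is Mesoarchean, which lasted 400 Myr.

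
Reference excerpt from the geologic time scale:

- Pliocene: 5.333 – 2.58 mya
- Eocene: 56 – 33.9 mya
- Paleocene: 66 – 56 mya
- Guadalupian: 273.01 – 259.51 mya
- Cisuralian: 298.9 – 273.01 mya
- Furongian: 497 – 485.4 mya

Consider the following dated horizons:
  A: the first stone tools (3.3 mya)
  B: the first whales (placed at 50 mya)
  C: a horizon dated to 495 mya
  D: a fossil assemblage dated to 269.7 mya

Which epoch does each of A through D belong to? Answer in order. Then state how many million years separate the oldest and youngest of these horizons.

Match each age against the start–end ranges in the excerpt: A = 3.3 Ma → Pliocene (5.333–2.58); B = 50 Ma → Eocene (56–33.9); C = 495 Ma → Furongian (497–485.4); D = 269.7 Ma → Guadalupian (273.01–259.51).
The largest age is 495 Ma and the smallest is 3.3 Ma; their difference is 491.7 Myr.

A — Pliocene; B — Eocene; C — Furongian; D — Guadalupian; span 491.7 million years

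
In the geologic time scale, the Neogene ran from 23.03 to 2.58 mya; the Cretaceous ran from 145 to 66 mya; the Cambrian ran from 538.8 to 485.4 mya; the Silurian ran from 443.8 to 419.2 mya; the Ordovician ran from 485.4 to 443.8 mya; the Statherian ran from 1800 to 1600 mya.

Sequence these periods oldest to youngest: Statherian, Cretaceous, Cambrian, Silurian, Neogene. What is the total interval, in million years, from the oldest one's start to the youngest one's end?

From the excerpt: Statherian 1800–1600; Cretaceous 145–66; Cambrian 538.8–485.4; Silurian 443.8–419.2; Neogene 23.03–2.58 (Ma).
Larger Ma is earlier, so the oldest is Statherian and the youngest is Neogene; oldest to youngest: Statherian, Cambrian, Silurian, Cretaceous, Neogene.
Oldest start 1800 minus youngest end 2.58 gives 1797.42 Myr overall.

Statherian, Cambrian, Silurian, Cretaceous, Neogene; total span 1797.42 Myr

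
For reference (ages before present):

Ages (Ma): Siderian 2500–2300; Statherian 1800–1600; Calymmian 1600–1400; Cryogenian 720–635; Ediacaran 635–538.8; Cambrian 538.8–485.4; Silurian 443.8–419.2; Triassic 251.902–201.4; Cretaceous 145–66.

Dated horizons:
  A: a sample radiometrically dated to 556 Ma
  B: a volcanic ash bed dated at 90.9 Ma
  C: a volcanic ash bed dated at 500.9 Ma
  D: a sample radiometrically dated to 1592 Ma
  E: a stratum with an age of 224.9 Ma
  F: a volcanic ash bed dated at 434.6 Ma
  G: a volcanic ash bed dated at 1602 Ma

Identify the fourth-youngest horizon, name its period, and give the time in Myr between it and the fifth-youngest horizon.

Smaller Ma means younger, so youngest first: B 90.9 < E 224.9 < F 434.6 < C 500.9 < A 556 < D 1592 < G 1602.
Counting 4 along gives C (500.9 Ma); the excerpt puts that inside the Cambrian, 538.8–485.4 Ma.
Next in line is A (556 Ma), and 556 − 500.9 = 55.1 Myr.

C, in the Cambrian; 55.1 million years to A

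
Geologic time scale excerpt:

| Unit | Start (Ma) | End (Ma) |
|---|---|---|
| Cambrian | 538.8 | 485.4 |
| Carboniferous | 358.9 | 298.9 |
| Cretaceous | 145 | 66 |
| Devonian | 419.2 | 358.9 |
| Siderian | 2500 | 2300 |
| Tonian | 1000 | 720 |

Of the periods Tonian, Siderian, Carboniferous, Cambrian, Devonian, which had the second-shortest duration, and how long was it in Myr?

Durations: Tonian 280; Siderian 200; Carboniferous 60; Cambrian 53.4; Devonian 60.3 Myr.
Sorted shortest-first: Cambrian (53.4), Carboniferous (60), Devonian (60.3), Siderian (200), Tonian (280).
The second shortest is Carboniferous at 60 Myr.

Carboniferous, 60 million years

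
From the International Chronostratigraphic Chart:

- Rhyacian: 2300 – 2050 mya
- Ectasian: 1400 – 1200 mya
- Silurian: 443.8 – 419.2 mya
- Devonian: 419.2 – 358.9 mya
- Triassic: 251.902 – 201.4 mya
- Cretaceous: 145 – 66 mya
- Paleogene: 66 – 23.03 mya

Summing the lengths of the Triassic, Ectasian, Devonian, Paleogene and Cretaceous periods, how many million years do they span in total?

432.772 million years

Each duration: Triassic = 50.502; Ectasian = 200; Devonian = 60.3; Paleogene = 42.97; Cretaceous = 79.
Sum: 50.502 + 200 + 60.3 + 42.97 + 79 = 432.772 Myr.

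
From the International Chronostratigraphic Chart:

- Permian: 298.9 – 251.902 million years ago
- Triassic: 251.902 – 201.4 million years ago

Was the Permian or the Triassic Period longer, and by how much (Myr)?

Permian: 298.9 − 251.902 = 46.998 Myr.
Triassic: 251.902 − 201.4 = 50.502 Myr.
Difference: 50.502 − 46.998 = 3.504 Myr, so the Triassic was longer.

Triassic, by 3.504 million years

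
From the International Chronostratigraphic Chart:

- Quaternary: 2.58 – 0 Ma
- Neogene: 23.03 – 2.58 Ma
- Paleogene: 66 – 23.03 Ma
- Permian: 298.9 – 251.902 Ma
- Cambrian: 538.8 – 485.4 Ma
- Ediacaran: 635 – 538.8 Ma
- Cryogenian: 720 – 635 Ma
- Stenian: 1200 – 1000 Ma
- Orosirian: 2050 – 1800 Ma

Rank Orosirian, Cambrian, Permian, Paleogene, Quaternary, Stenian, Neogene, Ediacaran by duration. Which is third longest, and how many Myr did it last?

Durations: Orosirian 250; Cambrian 53.4; Permian 46.998; Paleogene 42.97; Quaternary 2.58; Stenian 200; Neogene 20.45; Ediacaran 96.2 Myr.
Sorted longest-first: Orosirian (250), Stenian (200), Ediacaran (96.2), Cambrian (53.4), Permian (46.998), Paleogene (42.97), Neogene (20.45), Quaternary (2.58).
The third longest is Ediacaran at 96.2 Myr.

Ediacaran, 96.2 million years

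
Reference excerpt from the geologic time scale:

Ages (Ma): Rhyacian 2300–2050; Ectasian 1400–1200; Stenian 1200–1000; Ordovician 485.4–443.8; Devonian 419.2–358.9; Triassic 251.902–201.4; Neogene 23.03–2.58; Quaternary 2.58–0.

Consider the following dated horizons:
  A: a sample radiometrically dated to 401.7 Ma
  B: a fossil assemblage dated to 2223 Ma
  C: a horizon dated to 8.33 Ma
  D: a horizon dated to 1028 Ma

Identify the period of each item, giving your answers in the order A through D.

A: 401.7 Ma lies in 419.2–358.9 Ma, so Devonian.
B: 2223 Ma lies in 2300–2050 Ma, so Rhyacian.
C: 8.33 Ma lies in 23.03–2.58 Ma, so Neogene.
D: 1028 Ma lies in 1200–1000 Ma, so Stenian.

A — Devonian; B — Rhyacian; C — Neogene; D — Stenian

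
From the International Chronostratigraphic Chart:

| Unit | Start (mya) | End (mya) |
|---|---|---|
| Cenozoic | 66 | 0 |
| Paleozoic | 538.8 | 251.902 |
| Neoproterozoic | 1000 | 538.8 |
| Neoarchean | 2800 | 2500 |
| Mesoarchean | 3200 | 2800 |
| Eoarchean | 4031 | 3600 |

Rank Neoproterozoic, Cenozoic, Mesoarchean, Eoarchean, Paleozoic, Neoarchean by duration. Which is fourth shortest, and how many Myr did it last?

Mesoarchean, 400 million years

Start − end for each: Neoproterozoic 1000 − 538.8 = 461.2; Cenozoic 66 − 0 = 66; Mesoarchean 3200 − 2800 = 400; Eoarchean 4031 − 3600 = 431; Paleozoic 538.8 − 251.902 = 286.898; Neoarchean 2800 − 2500 = 300.
Ranking these from shortest: Cenozoic < Paleozoic < Neoarchean < Mesoarchean < Eoarchean < Neoproterozoic.
Position 4 in that ranking is Mesoarchean, which lasted 400 Myr.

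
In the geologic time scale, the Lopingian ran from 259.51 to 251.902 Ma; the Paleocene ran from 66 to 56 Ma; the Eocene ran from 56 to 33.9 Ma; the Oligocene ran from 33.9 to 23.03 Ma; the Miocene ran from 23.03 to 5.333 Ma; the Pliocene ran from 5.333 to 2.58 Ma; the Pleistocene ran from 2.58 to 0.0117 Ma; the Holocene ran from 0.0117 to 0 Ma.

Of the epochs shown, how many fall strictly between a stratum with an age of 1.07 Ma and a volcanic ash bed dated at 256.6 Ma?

256.6 Ma sits inside the Lopingian (259.51–251.902) and 1.07 Ma inside the Pleistocene (2.58–0.0117); neither of those is wholly between the two dates.
The listed epochs lying completely between them are Paleocene, Eocene, Oligocene, Miocene, Pliocene — 5 in all.

5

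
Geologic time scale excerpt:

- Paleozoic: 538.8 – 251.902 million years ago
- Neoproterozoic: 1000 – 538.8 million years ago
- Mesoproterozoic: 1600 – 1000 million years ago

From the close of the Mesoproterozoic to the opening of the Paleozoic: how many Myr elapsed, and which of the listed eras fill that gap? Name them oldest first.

End of Mesoproterozoic = 1000 Ma; start of Paleozoic = 538.8 Ma.
Gap = 1000 − 538.8 = 461.2 Myr.
Eras wholly inside 1000–538.8 Ma: Neoproterozoic (1000–538.8).

461.2 million years; Neoproterozoic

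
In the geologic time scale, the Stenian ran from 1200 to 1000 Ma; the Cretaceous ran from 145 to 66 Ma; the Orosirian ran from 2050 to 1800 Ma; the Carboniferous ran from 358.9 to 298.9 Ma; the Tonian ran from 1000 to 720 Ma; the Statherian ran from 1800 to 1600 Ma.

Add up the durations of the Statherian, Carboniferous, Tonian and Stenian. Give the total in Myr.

Each duration: Statherian = 200; Carboniferous = 60; Tonian = 280; Stenian = 200.
Sum: 200 + 60 + 280 + 200 = 740 Myr.

740 million years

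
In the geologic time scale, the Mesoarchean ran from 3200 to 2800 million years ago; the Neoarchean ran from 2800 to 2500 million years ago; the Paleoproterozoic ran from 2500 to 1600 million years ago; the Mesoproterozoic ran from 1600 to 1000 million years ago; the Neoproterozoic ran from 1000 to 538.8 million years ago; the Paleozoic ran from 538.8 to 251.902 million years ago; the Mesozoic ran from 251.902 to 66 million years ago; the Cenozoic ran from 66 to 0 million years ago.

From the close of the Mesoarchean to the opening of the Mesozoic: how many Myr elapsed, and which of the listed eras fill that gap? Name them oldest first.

2548.098 million years; Neoarchean, Paleoproterozoic, Mesoproterozoic, Neoproterozoic, Paleozoic

The Mesoarchean closes at 2800 Ma and the Mesozoic opens at 251.902 Ma, so the interval is 2800 − 251.902 = 2548.098 Myr.
An era fits inside if it starts at or after 2800 Ma and ends at or before 251.902 Ma; oldest first that gives Neoarchean, Paleoproterozoic, Mesoproterozoic, Neoproterozoic, Paleozoic.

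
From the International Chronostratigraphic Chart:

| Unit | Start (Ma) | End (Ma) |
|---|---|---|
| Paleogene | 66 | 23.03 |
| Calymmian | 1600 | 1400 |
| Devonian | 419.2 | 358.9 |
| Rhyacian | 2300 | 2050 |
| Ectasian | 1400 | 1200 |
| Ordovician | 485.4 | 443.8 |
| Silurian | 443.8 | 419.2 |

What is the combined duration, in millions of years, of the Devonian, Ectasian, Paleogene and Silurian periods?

327.87 million years

Each duration: Devonian = 60.3; Ectasian = 200; Paleogene = 42.97; Silurian = 24.6.
Sum: 60.3 + 200 + 42.97 + 24.6 = 327.87 Myr.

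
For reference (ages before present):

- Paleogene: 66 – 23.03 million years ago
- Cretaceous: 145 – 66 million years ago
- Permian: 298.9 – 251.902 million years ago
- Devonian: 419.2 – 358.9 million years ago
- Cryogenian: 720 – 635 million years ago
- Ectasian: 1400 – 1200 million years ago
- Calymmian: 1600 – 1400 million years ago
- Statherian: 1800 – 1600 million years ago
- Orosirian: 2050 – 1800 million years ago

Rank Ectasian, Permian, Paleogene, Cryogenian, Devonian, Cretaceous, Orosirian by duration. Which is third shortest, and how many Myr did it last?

Devonian, 60.3 million years

Durations: Ectasian 200; Permian 46.998; Paleogene 42.97; Cryogenian 85; Devonian 60.3; Cretaceous 79; Orosirian 250 Myr.
Sorted shortest-first: Paleogene (42.97), Permian (46.998), Devonian (60.3), Cretaceous (79), Cryogenian (85), Ectasian (200), Orosirian (250).
The third shortest is Devonian at 60.3 Myr.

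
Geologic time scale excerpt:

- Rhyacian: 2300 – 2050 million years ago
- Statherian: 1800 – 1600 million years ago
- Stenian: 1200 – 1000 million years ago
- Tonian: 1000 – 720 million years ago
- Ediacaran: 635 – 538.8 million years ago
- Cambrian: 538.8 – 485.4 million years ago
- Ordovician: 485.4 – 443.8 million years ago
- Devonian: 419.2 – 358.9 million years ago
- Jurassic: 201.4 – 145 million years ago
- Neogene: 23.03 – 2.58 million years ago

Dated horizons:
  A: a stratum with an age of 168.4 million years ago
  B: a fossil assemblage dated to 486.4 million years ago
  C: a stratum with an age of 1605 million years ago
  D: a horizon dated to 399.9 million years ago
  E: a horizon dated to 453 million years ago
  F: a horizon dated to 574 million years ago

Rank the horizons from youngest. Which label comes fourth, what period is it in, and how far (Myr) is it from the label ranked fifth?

B, in the Cambrian; 87.6 million years to F

Sorted youngest-first by Ma: A (168.4), D (399.9), E (453), B (486.4), F (574), C (1605).
The fourth youngest is B at 486.4 Ma, which lies in 538.8–485.4 Ma: the Cambrian.
The fifth youngest is F at 574 Ma; separation = |486.4 − 574| = 87.6 Myr.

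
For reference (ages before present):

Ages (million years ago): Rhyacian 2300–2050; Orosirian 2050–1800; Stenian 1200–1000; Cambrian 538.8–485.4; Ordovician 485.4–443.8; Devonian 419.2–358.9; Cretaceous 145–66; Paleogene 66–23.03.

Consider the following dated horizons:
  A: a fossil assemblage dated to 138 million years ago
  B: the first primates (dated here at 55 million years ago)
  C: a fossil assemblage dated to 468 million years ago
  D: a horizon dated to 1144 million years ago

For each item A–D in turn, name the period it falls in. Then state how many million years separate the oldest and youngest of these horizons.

A: 138 Ma lies in 145–66 Ma, so Cretaceous.
B: 55 Ma lies in 66–23.03 Ma, so Paleogene.
C: 468 Ma lies in 485.4–443.8 Ma, so Ordovician.
D: 1144 Ma lies in 1200–1000 Ma, so Stenian.
Oldest = 1144 Ma, youngest = 55 Ma → span 1089 Myr.

A — Cretaceous; B — Paleogene; C — Ordovician; D — Stenian; span 1089 million years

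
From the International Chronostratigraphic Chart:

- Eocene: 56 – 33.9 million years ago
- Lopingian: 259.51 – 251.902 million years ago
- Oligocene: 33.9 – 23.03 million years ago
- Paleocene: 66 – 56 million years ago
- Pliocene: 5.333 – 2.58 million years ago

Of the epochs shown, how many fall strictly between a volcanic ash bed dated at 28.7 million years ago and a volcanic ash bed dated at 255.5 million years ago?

2

255.5 Ma sits inside the Lopingian (259.51–251.902) and 28.7 Ma inside the Oligocene (33.9–23.03); neither of those is wholly between the two dates.
The listed epochs lying completely between them are Paleocene, Eocene — 2 in all.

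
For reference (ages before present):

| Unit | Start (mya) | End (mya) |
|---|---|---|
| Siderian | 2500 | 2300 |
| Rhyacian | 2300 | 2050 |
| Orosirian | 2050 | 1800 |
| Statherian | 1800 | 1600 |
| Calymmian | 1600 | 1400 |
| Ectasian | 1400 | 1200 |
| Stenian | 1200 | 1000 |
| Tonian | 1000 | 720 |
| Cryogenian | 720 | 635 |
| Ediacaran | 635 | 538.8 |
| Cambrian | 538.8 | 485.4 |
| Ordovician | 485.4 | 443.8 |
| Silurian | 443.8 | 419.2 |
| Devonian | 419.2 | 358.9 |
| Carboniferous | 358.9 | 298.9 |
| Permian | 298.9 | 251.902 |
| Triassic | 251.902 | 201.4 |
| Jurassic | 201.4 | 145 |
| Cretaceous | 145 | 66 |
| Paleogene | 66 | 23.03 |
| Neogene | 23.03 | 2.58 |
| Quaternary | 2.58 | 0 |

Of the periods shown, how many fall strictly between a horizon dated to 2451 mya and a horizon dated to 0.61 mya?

20

2451 Ma sits inside the Siderian (2500–2300) and 0.61 Ma inside the Quaternary (2.58–0); neither of those is wholly between the two dates.
The listed periods lying completely between them are Rhyacian, Orosirian, Statherian, Calymmian, Ectasian, Stenian, Tonian, Cryogenian, Ediacaran, Cambrian, Ordovician, Silurian, Devonian, Carboniferous, Permian, Triassic, Jurassic, Cretaceous, Paleogene, Neogene — 20 in all.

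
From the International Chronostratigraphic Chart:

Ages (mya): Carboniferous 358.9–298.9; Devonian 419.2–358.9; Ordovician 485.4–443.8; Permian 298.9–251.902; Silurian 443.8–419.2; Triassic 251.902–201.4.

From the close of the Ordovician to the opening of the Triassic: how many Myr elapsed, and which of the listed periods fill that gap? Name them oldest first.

End of Ordovician = 443.8 Ma; start of Triassic = 251.902 Ma.
Gap = 443.8 − 251.902 = 191.898 Myr.
Periods wholly inside 443.8–251.902 Ma: Silurian (443.8–419.2), Devonian (419.2–358.9), Carboniferous (358.9–298.9), Permian (298.9–251.902).

191.898 million years; Silurian, Devonian, Carboniferous, Permian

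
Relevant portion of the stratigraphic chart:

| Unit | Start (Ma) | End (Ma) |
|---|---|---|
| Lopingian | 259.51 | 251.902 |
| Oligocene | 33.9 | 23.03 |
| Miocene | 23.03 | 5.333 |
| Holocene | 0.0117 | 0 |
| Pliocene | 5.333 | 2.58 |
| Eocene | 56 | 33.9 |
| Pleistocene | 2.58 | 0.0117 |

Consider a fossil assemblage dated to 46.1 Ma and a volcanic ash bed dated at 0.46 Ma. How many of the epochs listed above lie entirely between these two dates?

3

The older date is 46.1 Ma and the younger is 0.46 Ma.
Epochs with start < 46.1 and end > 0.46 Ma: Oligocene (33.9–23.03), Miocene (23.03–5.333), Pliocene (5.333–2.58).
That is 3 complete epochs.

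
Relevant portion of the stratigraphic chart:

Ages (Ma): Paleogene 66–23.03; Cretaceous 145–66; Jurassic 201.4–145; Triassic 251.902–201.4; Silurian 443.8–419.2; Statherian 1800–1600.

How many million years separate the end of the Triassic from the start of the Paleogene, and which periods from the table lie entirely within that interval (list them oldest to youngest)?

The Triassic closes at 201.4 Ma and the Paleogene opens at 66 Ma, so the interval is 201.4 − 66 = 135.4 Myr.
A period fits inside if it starts at or after 201.4 Ma and ends at or before 66 Ma; oldest first that gives Jurassic, Cretaceous.

135.4 million years; Jurassic, Cretaceous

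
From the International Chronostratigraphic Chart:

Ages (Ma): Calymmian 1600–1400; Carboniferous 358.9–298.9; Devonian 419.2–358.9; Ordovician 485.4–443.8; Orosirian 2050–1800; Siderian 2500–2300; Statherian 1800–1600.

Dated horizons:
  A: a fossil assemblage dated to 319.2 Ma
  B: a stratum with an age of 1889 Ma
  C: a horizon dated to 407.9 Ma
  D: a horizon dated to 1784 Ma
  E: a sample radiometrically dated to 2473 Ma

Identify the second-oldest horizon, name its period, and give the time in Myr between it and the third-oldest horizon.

Larger Ma means older, so oldest first: E 2473 > B 1889 > D 1784 > C 407.9 > A 319.2.
Counting 2 along gives B (1889 Ma); the excerpt puts that inside the Orosirian, 2050–1800 Ma.
Next in line is D (1784 Ma), and 1889 − 1784 = 105 Myr.

B, in the Orosirian; 105 million years to D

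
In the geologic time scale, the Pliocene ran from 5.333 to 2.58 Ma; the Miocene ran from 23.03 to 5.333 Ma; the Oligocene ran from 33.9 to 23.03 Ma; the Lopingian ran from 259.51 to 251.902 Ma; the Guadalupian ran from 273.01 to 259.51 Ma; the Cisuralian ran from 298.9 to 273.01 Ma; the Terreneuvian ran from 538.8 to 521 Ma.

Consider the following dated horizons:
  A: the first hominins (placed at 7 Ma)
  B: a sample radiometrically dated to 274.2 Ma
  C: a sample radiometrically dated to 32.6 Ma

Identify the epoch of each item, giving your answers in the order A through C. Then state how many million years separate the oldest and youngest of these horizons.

A: 7 Ma lies in 23.03–5.333 Ma, so Miocene.
B: 274.2 Ma lies in 298.9–273.01 Ma, so Cisuralian.
C: 32.6 Ma lies in 33.9–23.03 Ma, so Oligocene.
Oldest = 274.2 Ma, youngest = 7 Ma → span 267.2 Myr.

A — Miocene; B — Cisuralian; C — Oligocene; span 267.2 million years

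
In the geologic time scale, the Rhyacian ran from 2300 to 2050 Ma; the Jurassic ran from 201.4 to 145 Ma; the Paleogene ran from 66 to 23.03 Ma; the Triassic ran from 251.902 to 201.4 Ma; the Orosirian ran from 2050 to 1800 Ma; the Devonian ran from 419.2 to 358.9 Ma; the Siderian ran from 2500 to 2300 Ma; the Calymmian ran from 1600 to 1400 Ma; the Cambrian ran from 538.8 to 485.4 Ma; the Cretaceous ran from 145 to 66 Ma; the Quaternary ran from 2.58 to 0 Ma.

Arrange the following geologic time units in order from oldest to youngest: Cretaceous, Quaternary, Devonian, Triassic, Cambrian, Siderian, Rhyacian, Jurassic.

Sorting by start age (descending Ma, since larger Ma = older): Siderian began 2500, Rhyacian began 2300, Cambrian began 538.8, Devonian began 419.2, Triassic began 251.902, Jurassic began 201.4, Cretaceous began 145, Quaternary began 2.58.

Siderian, Rhyacian, Cambrian, Devonian, Triassic, Jurassic, Cretaceous, Quaternary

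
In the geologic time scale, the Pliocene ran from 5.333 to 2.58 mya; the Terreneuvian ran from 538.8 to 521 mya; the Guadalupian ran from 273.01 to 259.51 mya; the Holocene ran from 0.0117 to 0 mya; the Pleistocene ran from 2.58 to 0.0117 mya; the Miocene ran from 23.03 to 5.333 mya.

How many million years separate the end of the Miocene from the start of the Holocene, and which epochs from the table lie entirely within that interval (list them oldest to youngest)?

End of Miocene = 5.333 Ma; start of Holocene = 0.0117 Ma.
Gap = 5.333 − 0.0117 = 5.3213 Myr.
Epochs wholly inside 5.333–0.0117 Ma: Pliocene (5.333–2.58), Pleistocene (2.58–0.0117).

5.3213 million years; Pliocene, Pleistocene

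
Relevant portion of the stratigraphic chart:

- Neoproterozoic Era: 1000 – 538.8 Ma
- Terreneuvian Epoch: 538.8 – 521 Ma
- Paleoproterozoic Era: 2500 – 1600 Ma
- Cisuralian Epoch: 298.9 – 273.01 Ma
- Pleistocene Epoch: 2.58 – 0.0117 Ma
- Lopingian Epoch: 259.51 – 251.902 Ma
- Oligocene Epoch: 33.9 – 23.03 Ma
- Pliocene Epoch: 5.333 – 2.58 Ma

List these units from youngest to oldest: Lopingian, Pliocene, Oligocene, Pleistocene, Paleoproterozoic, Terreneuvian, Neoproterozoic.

Sorting by start age (ascending Ma, since larger Ma = older): Pleistocene began 2.58, Pliocene began 5.333, Oligocene began 33.9, Lopingian began 259.51, Terreneuvian began 538.8, Neoproterozoic began 1000, Paleoproterozoic began 2500.

Pleistocene → Pliocene → Oligocene → Lopingian → Terreneuvian → Neoproterozoic → Paleoproterozoic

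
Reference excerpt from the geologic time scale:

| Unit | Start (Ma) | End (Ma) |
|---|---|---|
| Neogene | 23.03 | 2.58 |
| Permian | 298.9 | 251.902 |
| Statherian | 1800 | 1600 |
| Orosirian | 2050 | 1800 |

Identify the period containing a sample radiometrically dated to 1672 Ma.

Statherian

1672 Ma lies between 1800 and 1600 Ma, so it falls in the Statherian.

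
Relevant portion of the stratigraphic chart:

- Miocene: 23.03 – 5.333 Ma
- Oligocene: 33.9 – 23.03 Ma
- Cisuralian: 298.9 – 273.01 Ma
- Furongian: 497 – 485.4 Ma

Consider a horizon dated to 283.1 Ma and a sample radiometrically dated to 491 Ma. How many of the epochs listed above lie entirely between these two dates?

The older date is 491 Ma and the younger is 283.1 Ma.
No epoch both begins after 491 Ma and ends before 283.1 Ma, so the count is 0.

0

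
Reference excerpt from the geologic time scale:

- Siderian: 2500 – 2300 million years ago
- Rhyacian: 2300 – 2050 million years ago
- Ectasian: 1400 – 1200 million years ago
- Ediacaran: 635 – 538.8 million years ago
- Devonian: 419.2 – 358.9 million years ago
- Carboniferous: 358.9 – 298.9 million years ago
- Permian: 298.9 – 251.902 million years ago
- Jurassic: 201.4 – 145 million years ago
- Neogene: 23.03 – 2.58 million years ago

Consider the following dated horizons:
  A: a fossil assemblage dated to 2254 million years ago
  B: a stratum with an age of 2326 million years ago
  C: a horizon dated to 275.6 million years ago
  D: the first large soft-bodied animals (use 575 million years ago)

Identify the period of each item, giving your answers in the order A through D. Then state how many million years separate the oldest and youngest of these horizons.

A: 2254 Ma lies in 2300–2050 Ma, so Rhyacian.
B: 2326 Ma lies in 2500–2300 Ma, so Siderian.
C: 275.6 Ma lies in 298.9–251.902 Ma, so Permian.
D: 575 Ma lies in 635–538.8 Ma, so Ediacaran.
Oldest = 2326 Ma, youngest = 275.6 Ma → span 2050.4 Myr.

A — Rhyacian; B — Siderian; C — Permian; D — Ediacaran; span 2050.4 million years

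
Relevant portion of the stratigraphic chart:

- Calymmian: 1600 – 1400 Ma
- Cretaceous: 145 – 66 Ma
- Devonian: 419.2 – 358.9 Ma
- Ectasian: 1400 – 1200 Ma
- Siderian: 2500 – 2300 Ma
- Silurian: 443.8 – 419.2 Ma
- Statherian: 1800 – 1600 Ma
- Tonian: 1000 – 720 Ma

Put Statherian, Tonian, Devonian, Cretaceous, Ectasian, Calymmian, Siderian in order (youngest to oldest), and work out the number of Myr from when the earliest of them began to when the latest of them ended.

Cretaceous, Devonian, Tonian, Ectasian, Calymmian, Statherian, Siderian; total span 2434 Myr

Start ages (Ma): Siderian 2500, Statherian 1800, Calymmian 1600, Ectasian 1400, Tonian 1000, Devonian 419.2, Cretaceous 145.
Ordered youngest to oldest: Cretaceous, Devonian, Tonian, Ectasian, Calymmian, Statherian, Siderian.
Span = 2500 − 66 = 2434 Myr.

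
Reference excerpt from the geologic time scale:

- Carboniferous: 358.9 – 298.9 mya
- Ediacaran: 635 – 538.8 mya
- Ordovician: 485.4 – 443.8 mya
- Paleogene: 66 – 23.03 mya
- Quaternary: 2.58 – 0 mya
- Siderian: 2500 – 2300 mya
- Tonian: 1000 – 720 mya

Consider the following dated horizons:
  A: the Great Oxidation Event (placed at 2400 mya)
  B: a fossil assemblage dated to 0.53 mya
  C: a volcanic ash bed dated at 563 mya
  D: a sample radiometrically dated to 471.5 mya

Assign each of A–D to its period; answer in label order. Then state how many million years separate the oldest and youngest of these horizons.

A — Siderian; B — Quaternary; C — Ediacaran; D — Ordovician; span 2399.47 million years

Match each age against the start–end ranges in the excerpt: A = 2400 Ma → Siderian (2500–2300); B = 0.53 Ma → Quaternary (2.58–0); C = 563 Ma → Ediacaran (635–538.8); D = 471.5 Ma → Ordovician (485.4–443.8).
The largest age is 2400 Ma and the smallest is 0.53 Ma; their difference is 2399.47 Myr.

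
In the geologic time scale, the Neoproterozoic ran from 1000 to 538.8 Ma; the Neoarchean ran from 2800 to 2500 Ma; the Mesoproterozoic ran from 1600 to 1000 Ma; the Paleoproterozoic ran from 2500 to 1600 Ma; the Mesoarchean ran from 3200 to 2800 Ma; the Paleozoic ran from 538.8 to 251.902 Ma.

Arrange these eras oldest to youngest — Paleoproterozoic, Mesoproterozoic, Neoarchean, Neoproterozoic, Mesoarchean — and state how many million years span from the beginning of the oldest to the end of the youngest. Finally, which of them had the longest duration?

From the excerpt: Paleoproterozoic 2500–1600; Mesoproterozoic 1600–1000; Neoarchean 2800–2500; Neoproterozoic 1000–538.8; Mesoarchean 3200–2800 (Ma).
Larger Ma is earlier, so the oldest is Mesoarchean and the youngest is Neoproterozoic; oldest to youngest: Mesoarchean, Neoarchean, Paleoproterozoic, Mesoproterozoic, Neoproterozoic.
Oldest start 3200 minus youngest end 538.8 gives 2661.2 Myr overall.
Individual lengths (start − end): Mesoarchean 400; Mesoproterozoic 600; Neoarchean 300; Neoproterozoic 461.2; Paleoproterozoic 900. The largest is Paleoproterozoic at 900 Myr.

Mesoarchean → Neoarchean → Paleoproterozoic → Mesoproterozoic → Neoproterozoic; total span 2661.2 Myr; longest is Paleoproterozoic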